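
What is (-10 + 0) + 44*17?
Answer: 738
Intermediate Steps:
(-10 + 0) + 44*17 = -10 + 748 = 738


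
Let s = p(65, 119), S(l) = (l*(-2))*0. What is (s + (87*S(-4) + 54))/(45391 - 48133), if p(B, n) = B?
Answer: -119/2742 ≈ -0.043399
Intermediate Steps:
S(l) = 0 (S(l) = -2*l*0 = 0)
s = 65
(s + (87*S(-4) + 54))/(45391 - 48133) = (65 + (87*0 + 54))/(45391 - 48133) = (65 + (0 + 54))/(-2742) = (65 + 54)*(-1/2742) = 119*(-1/2742) = -119/2742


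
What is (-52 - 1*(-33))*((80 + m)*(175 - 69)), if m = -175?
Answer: 191330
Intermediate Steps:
(-52 - 1*(-33))*((80 + m)*(175 - 69)) = (-52 - 1*(-33))*((80 - 175)*(175 - 69)) = (-52 + 33)*(-95*106) = -19*(-10070) = 191330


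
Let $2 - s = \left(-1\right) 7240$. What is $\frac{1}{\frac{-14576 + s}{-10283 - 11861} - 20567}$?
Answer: $- \frac{11072}{227714157} \approx -4.8622 \cdot 10^{-5}$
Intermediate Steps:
$s = 7242$ ($s = 2 - \left(-1\right) 7240 = 2 - -7240 = 2 + 7240 = 7242$)
$\frac{1}{\frac{-14576 + s}{-10283 - 11861} - 20567} = \frac{1}{\frac{-14576 + 7242}{-10283 - 11861} - 20567} = \frac{1}{- \frac{7334}{-22144} - 20567} = \frac{1}{\left(-7334\right) \left(- \frac{1}{22144}\right) - 20567} = \frac{1}{\frac{3667}{11072} - 20567} = \frac{1}{- \frac{227714157}{11072}} = - \frac{11072}{227714157}$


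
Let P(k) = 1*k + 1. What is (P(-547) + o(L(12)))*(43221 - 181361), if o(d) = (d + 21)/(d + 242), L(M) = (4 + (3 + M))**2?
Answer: 45428167840/603 ≈ 7.5337e+7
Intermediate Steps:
L(M) = (7 + M)**2
o(d) = (21 + d)/(242 + d)
P(k) = 1 + k (P(k) = k + 1 = 1 + k)
(P(-547) + o(L(12)))*(43221 - 181361) = ((1 - 547) + (21 + (7 + 12)**2)/(242 + (7 + 12)**2))*(43221 - 181361) = (-546 + (21 + 19**2)/(242 + 19**2))*(-138140) = (-546 + (21 + 361)/(242 + 361))*(-138140) = (-546 + 382/603)*(-138140) = -328856/603*(-138140) = 45428167840/603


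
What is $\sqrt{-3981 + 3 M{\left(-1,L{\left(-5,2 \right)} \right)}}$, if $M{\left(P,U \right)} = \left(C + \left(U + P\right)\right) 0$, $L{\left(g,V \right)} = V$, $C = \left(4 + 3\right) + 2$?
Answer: $i \sqrt{3981} \approx 63.095 i$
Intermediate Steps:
$C = 9$ ($C = 7 + 2 = 9$)
$M{\left(P,U \right)} = 0$ ($M{\left(P,U \right)} = \left(9 + \left(U + P\right)\right) 0 = \left(9 + \left(P + U\right)\right) 0 = \left(9 + P + U\right) 0 = 0$)
$\sqrt{-3981 + 3 M{\left(-1,L{\left(-5,2 \right)} \right)}} = \sqrt{-3981 + 3 \cdot 0} = \sqrt{-3981 + 0} = \sqrt{-3981} = i \sqrt{3981}$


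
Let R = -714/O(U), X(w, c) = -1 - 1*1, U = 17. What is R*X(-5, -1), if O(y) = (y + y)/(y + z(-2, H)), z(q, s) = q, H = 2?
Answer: 630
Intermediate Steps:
X(w, c) = -2 (X(w, c) = -1 - 1 = -2)
O(y) = 2*y/(-2 + y) (O(y) = (y + y)/(y - 2) = (2*y)/(-2 + y) = 2*y/(-2 + y))
R = -315 (R = -714/(2*17/(-2 + 17)) = -714/(2*17/15) = -714/(2*17*(1/15)) = -714/34/15 = -714*15/34 = -315)
R*X(-5, -1) = -315*(-2) = 630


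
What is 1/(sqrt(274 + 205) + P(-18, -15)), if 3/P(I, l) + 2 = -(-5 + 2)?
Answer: -3/470 + sqrt(479)/470 ≈ 0.040183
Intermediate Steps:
P(I, l) = 3 (P(I, l) = 3/(-2 - (-5 + 2)) = 3/(-2 - 1*(-3)) = 3/(-2 + 3) = 3/1 = 3*1 = 3)
1/(sqrt(274 + 205) + P(-18, -15)) = 1/(sqrt(274 + 205) + 3) = 1/(sqrt(479) + 3) = 1/(3 + sqrt(479))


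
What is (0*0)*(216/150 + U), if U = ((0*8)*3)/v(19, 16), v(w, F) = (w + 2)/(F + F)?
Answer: 0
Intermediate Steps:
v(w, F) = (2 + w)/(2*F) (v(w, F) = (2 + w)/((2*F)) = (2 + w)*(1/(2*F)) = (2 + w)/(2*F))
U = 0 (U = ((0*8)*3)/(((½)*(2 + 19)/16)) = (0*3)/(((½)*(1/16)*21)) = 0/(21/32) = 0*(32/21) = 0)
(0*0)*(216/150 + U) = (0*0)*(216/150 + 0) = 0*(216*(1/150) + 0) = 0*(36/25 + 0) = 0*(36/25) = 0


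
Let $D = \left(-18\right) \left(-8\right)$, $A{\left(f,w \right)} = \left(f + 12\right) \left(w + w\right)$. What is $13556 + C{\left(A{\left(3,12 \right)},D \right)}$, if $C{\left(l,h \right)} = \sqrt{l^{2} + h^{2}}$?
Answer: $13556 + 72 \sqrt{29} \approx 13944.0$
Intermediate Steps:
$A{\left(f,w \right)} = 2 w \left(12 + f\right)$ ($A{\left(f,w \right)} = \left(12 + f\right) 2 w = 2 w \left(12 + f\right)$)
$D = 144$
$C{\left(l,h \right)} = \sqrt{h^{2} + l^{2}}$
$13556 + C{\left(A{\left(3,12 \right)},D \right)} = 13556 + \sqrt{144^{2} + \left(2 \cdot 12 \left(12 + 3\right)\right)^{2}} = 13556 + \sqrt{20736 + \left(2 \cdot 12 \cdot 15\right)^{2}} = 13556 + \sqrt{20736 + 360^{2}} = 13556 + \sqrt{20736 + 129600} = 13556 + \sqrt{150336} = 13556 + 72 \sqrt{29}$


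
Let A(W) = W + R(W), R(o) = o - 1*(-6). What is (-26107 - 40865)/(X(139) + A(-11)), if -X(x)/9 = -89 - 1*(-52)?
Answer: -66972/317 ≈ -211.27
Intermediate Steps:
X(x) = 333 (X(x) = -9*(-89 - 1*(-52)) = -9*(-89 + 52) = -9*(-37) = 333)
R(o) = 6 + o (R(o) = o + 6 = 6 + o)
A(W) = 6 + 2*W (A(W) = W + (6 + W) = 6 + 2*W)
(-26107 - 40865)/(X(139) + A(-11)) = (-26107 - 40865)/(333 + (6 + 2*(-11))) = -66972/(333 + (6 - 22)) = -66972/(333 - 16) = -66972/317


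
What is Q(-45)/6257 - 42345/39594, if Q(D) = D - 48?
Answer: -89544969/82579886 ≈ -1.0843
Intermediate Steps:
Q(D) = -48 + D
Q(-45)/6257 - 42345/39594 = (-48 - 45)/6257 - 42345/39594 = -93*1/6257 - 42345*1/39594 = -93/6257 - 14115/13198 = -89544969/82579886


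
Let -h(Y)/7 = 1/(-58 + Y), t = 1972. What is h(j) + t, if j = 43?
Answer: 29587/15 ≈ 1972.5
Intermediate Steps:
h(Y) = -7/(-58 + Y)
h(j) + t = -7/(-58 + 43) + 1972 = -7/(-15) + 1972 = -7*(-1/15) + 1972 = 7/15 + 1972 = 29587/15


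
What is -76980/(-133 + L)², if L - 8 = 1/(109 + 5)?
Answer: -1000432080/203034001 ≈ -4.9274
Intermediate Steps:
L = 913/114 (L = 8 + 1/(109 + 5) = 8 + 1/114 = 913/114 ≈ 8.0088)
-76980/(-133 + L)² = -76980/(-133 + 913/114)² = -76980/((-14249/114)²) = -76980/203034001/12996 = -76980*12996/203034001 = -1000432080/203034001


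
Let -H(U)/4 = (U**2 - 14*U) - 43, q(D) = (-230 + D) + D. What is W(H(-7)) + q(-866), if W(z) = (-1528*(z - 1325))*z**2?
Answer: 460371875926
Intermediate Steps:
q(D) = -230 + 2*D
H(U) = 172 - 4*U**2 + 56*U (H(U) = -4*((U**2 - 14*U) - 43) = -4*(-43 + U**2 - 14*U) = 172 - 4*U**2 + 56*U)
W(z) = z**2*(2024600 - 1528*z) (W(z) = (-1528*(-1325 + z))*z**2 = (2024600 - 1528*z)*z**2 = z**2*(2024600 - 1528*z))
W(H(-7)) + q(-866) = 1528*(172 - 4*(-7)**2 + 56*(-7))**2*(1325 - (172 - 4*(-7)**2 + 56*(-7))) + (-230 + 2*(-866)) = 1528*(172 - 4*49 - 392)**2*(1325 - (172 - 4*49 - 392)) + (-230 - 1732) = 1528*(172 - 196 - 392)**2*(1325 - (172 - 196 - 392)) - 1962 = 1528*(-416)**2*(1325 - 1*(-416)) - 1962 = 1528*173056*(1325 + 416) - 1962 = 1528*173056*1741 - 1962 = 460371877888 - 1962 = 460371875926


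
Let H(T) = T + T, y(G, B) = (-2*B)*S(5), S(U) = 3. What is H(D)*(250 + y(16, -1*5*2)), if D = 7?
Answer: 4340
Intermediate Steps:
y(G, B) = -6*B (y(G, B) = -2*B*3 = -6*B)
H(T) = 2*T
H(D)*(250 + y(16, -1*5*2)) = (2*7)*(250 - 6*(-1*5)*2) = 14*(250 - (-30)*2) = 14*(250 - 6*(-10)) = 14*(250 + 60) = 14*310 = 4340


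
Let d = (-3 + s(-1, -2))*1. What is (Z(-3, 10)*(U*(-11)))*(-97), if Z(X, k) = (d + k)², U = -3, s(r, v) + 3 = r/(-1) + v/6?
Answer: -209132/3 ≈ -69711.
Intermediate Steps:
s(r, v) = -3 - r + v/6 (s(r, v) = -3 + (r/(-1) + v/6) = -3 + (r*(-1) + v*(⅙)) = -3 + (-r + v/6) = -3 - r + v/6)
d = -16/3 (d = (-3 + (-3 - 1*(-1) + (⅙)*(-2)))*1 = (-3 + (-3 + 1 - ⅓))*1 = (-3 - 7/3)*1 = -16/3*1 = -16/3 ≈ -5.3333)
Z(X, k) = (-16/3 + k)²
(Z(-3, 10)*(U*(-11)))*(-97) = (((-16 + 3*10)²/9)*(-3*(-11)))*(-97) = (((-16 + 30)²/9)*33)*(-97) = (((⅑)*14²)*33)*(-97) = (((⅑)*196)*33)*(-97) = ((196/9)*33)*(-97) = (2156/3)*(-97) = -209132/3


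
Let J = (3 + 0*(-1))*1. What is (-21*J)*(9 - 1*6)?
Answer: -189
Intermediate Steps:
J = 3 (J = (3 + 0)*1 = 3*1 = 3)
(-21*J)*(9 - 1*6) = (-21*3)*(9 - 1*6) = -63*(9 - 6) = -63*3 = -189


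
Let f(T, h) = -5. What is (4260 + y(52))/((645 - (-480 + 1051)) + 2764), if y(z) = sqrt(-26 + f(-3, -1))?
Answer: 710/473 + I*sqrt(31)/2838 ≈ 1.5011 + 0.0019619*I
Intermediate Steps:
y(z) = I*sqrt(31) (y(z) = sqrt(-26 - 5) = sqrt(-31) = I*sqrt(31))
(4260 + y(52))/((645 - (-480 + 1051)) + 2764) = (4260 + I*sqrt(31))/((645 - (-480 + 1051)) + 2764) = (4260 + I*sqrt(31))/((645 - 1*571) + 2764) = (4260 + I*sqrt(31))/((645 - 571) + 2764) = (4260 + I*sqrt(31))/(74 + 2764) = (4260 + I*sqrt(31))/2838 = (4260 + I*sqrt(31))*(1/2838) = 710/473 + I*sqrt(31)/2838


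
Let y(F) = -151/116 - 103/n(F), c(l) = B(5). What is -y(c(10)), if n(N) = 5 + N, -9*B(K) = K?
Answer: 28393/1160 ≈ 24.477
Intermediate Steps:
B(K) = -K/9
c(l) = -5/9 (c(l) = -⅑*5 = -5/9)
y(F) = -151/116 - 103/(5 + F)
-y(c(10)) = -(-12703 - 151*(-5/9))/(116*(5 - 5/9)) = -(-12703 + 755/9)/(116*40/9) = -9*(-113572)/(116*40*9) = -1*(-28393/1160) = 28393/1160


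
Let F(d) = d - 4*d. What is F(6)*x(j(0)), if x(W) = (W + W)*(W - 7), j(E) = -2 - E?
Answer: -648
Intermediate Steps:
F(d) = -3*d
x(W) = 2*W*(-7 + W) (x(W) = (2*W)*(-7 + W) = 2*W*(-7 + W))
F(6)*x(j(0)) = (-3*6)*(2*(-2 - 1*0)*(-7 + (-2 - 1*0))) = -36*(-2 + 0)*(-7 + (-2 + 0)) = -36*(-2)*(-7 - 2) = -36*(-2)*(-9) = -18*36 = -648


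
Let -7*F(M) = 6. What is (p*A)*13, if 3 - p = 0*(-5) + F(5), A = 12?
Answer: 4212/7 ≈ 601.71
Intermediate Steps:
F(M) = -6/7 (F(M) = -⅐*6 = -6/7)
p = 27/7 (p = 3 - (0*(-5) - 6/7) = 3 - (0 - 6/7) = 3 - 1*(-6/7) = 3 + 6/7 = 27/7 ≈ 3.8571)
(p*A)*13 = ((27/7)*12)*13 = (324/7)*13 = 4212/7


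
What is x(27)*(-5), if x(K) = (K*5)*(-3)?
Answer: 2025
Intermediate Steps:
x(K) = -15*K (x(K) = (5*K)*(-3) = -15*K)
x(27)*(-5) = -15*27*(-5) = -405*(-5) = 2025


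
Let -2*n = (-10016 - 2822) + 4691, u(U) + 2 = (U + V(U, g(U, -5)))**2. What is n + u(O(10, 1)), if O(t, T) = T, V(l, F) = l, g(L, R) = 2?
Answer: 8151/2 ≈ 4075.5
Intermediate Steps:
u(U) = -2 + 4*U**2 (u(U) = -2 + (U + U)**2 = -2 + (2*U)**2 = -2 + 4*U**2)
n = 8147/2 (n = -((-10016 - 2822) + 4691)/2 = -(-12838 + 4691)/2 = -1/2*(-8147) = 8147/2 ≈ 4073.5)
n + u(O(10, 1)) = 8147/2 + (-2 + 4*1**2) = 8147/2 + (-2 + 4*1) = 8147/2 + (-2 + 4) = 8147/2 + 2 = 8151/2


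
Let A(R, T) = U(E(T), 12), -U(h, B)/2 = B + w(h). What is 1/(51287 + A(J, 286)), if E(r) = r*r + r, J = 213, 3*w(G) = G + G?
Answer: -3/174539 ≈ -1.7188e-5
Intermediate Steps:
w(G) = 2*G/3 (w(G) = (G + G)/3 = (2*G)/3 = 2*G/3)
E(r) = r + r² (E(r) = r² + r = r + r²)
U(h, B) = -2*B - 4*h/3 (U(h, B) = -2*(B + 2*h/3) = -2*B - 4*h/3)
A(R, T) = -24 - 4*T*(1 + T)/3 (A(R, T) = -2*12 - 4*T*(1 + T)/3 = -24 - 4*T*(1 + T)/3)
1/(51287 + A(J, 286)) = 1/(51287 + (-24 - 4/3*286*(1 + 286))) = 1/(51287 + (-24 - 4/3*286*287)) = 1/(51287 + (-24 - 328328/3)) = 1/(51287 - 328400/3) = 1/(-174539/3) = -3/174539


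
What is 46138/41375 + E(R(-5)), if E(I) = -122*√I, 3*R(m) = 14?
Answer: 46138/41375 - 122*√42/3 ≈ -262.44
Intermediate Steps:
R(m) = 14/3 (R(m) = (⅓)*14 = 14/3)
46138/41375 + E(R(-5)) = 46138/41375 - 122*√42/3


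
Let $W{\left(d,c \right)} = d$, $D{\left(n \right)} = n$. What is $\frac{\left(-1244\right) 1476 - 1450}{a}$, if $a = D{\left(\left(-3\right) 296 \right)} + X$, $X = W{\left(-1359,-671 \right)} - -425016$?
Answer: $- \frac{1837594}{422769} \approx -4.3466$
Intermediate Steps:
$X = 423657$ ($X = -1359 - -425016 = -1359 + 425016 = 423657$)
$a = 422769$ ($a = \left(-3\right) 296 + 423657 = -888 + 423657 = 422769$)
$\frac{\left(-1244\right) 1476 - 1450}{a} = \frac{\left(-1244\right) 1476 - 1450}{422769} = \left(-1836144 - 1450\right) \frac{1}{422769} = \left(-1837594\right) \frac{1}{422769} = - \frac{1837594}{422769}$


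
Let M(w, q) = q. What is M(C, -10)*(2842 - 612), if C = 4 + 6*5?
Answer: -22300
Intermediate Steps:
C = 34 (C = 4 + 30 = 34)
M(C, -10)*(2842 - 612) = -10*(2842 - 612) = -10*2230 = -22300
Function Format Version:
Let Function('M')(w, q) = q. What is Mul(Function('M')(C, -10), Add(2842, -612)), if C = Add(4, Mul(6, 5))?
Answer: -22300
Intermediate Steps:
C = 34 (C = Add(4, 30) = 34)
Mul(Function('M')(C, -10), Add(2842, -612)) = Mul(-10, Add(2842, -612)) = Mul(-10, 2230) = -22300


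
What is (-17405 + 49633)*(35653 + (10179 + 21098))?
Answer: 2157020040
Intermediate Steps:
(-17405 + 49633)*(35653 + (10179 + 21098)) = 32228*(35653 + 31277) = 32228*66930 = 2157020040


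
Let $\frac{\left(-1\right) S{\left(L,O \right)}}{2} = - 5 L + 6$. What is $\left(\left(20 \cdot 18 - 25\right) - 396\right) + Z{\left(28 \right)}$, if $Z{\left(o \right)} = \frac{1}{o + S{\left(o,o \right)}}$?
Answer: $- \frac{18055}{296} \approx -60.997$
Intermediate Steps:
$S{\left(L,O \right)} = -12 + 10 L$ ($S{\left(L,O \right)} = - 2 \left(- 5 L + 6\right) = - 2 \left(6 - 5 L\right) = -12 + 10 L$)
$Z{\left(o \right)} = \frac{1}{-12 + 11 o}$ ($Z{\left(o \right)} = \frac{1}{o + \left(-12 + 10 o\right)} = \frac{1}{-12 + 11 o}$)
$\left(\left(20 \cdot 18 - 25\right) - 396\right) + Z{\left(28 \right)} = \left(\left(20 \cdot 18 - 25\right) - 396\right) + \frac{1}{-12 + 11 \cdot 28} = \left(\left(360 - 25\right) - 396\right) + \frac{1}{-12 + 308} = \left(335 - 396\right) + \frac{1}{296} = -61 + \frac{1}{296} = - \frac{18055}{296}$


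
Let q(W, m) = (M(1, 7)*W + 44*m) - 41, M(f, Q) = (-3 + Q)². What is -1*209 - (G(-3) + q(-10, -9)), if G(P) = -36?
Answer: 424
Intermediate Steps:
q(W, m) = -41 + 16*W + 44*m (q(W, m) = ((-3 + 7)²*W + 44*m) - 41 = (4²*W + 44*m) - 41 = (16*W + 44*m) - 41 = -41 + 16*W + 44*m)
-1*209 - (G(-3) + q(-10, -9)) = -1*209 - (-36 + (-41 + 16*(-10) + 44*(-9))) = -209 - (-36 + (-41 - 160 - 396)) = -209 - (-36 - 597) = -209 - 1*(-633) = -209 + 633 = 424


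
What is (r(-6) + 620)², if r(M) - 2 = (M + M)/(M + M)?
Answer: 388129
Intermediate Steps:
r(M) = 3 (r(M) = 2 + (M + M)/(M + M) = 2 + (2*M)/((2*M)) = 2 + (2*M)*(1/(2*M)) = 2 + 1 = 3)
(r(-6) + 620)² = (3 + 620)² = 623² = 388129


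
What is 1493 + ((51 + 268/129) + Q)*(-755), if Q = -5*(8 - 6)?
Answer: -4002938/129 ≈ -31031.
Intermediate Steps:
Q = -10 (Q = -5*2 = -10)
1493 + ((51 + 268/129) + Q)*(-755) = 1493 + ((51 + 268/129) - 10)*(-755) = 1493 + (6847/129 - 10)*(-755) = 1493 + (5557/129)*(-755) = 1493 - 4195535/129 = -4002938/129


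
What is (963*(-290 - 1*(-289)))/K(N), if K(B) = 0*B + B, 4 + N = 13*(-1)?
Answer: 963/17 ≈ 56.647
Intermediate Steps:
N = -17 (N = -4 + 13*(-1) = -4 - 13 = -17)
K(B) = B (K(B) = 0 + B = B)
(963*(-290 - 1*(-289)))/K(N) = (963*(-290 - 1*(-289)))/(-17) = (963*(-290 + 289))*(-1/17) = (963*(-1))*(-1/17) = -963*(-1/17) = 963/17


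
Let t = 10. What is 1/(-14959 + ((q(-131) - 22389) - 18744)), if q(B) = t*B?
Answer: -1/57402 ≈ -1.7421e-5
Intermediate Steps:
q(B) = 10*B
1/(-14959 + ((q(-131) - 22389) - 18744)) = 1/(-14959 + ((10*(-131) - 22389) - 18744)) = 1/(-14959 + ((-1310 - 22389) - 18744)) = 1/(-14959 + (-23699 - 18744)) = 1/(-14959 - 42443) = 1/(-57402) = -1/57402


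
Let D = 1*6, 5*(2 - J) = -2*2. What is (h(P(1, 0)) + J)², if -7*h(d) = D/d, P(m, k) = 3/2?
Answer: 6084/1225 ≈ 4.9665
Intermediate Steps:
P(m, k) = 3/2 (P(m, k) = 3*(½) = 3/2)
J = 14/5 (J = 2 - (-2)*2/5 = 2 - ⅕*(-4) = 2 + ⅘ = 14/5 ≈ 2.8000)
D = 6
h(d) = -6/(7*d)
(h(P(1, 0)) + J)² = (-6/(7*3/2) + 14/5)² = (-6/7*⅔ + 14/5)² = (-4/7 + 14/5)² = (78/35)² = 6084/1225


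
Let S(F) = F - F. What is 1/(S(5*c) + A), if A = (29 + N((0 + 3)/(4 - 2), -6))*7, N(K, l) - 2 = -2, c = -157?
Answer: 1/203 ≈ 0.0049261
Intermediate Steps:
S(F) = 0
N(K, l) = 0 (N(K, l) = 2 - 2 = 0)
A = 203 (A = (29 + 0)*7 = 29*7 = 203)
1/(S(5*c) + A) = 1/(0 + 203) = 1/203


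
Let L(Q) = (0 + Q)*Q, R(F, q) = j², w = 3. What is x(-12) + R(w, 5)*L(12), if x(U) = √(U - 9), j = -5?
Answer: 3600 + I*√21 ≈ 3600.0 + 4.5826*I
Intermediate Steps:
R(F, q) = 25 (R(F, q) = (-5)² = 25)
x(U) = √(-9 + U)
L(Q) = Q² (L(Q) = Q*Q = Q²)
x(-12) + R(w, 5)*L(12) = √(-9 - 12) + 25*12² = √(-21) + 25*144 = I*√21 + 3600 = 3600 + I*√21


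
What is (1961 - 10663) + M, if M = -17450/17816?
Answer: -77526141/8908 ≈ -8703.0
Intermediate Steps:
M = -8725/8908 (M = -17450*1/17816 = -8725/8908 ≈ -0.97946)
(1961 - 10663) + M = (1961 - 10663) - 8725/8908 = -8702 - 8725/8908 = -77526141/8908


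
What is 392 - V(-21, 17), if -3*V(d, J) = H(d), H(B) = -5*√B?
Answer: 392 - 5*I*√21/3 ≈ 392.0 - 7.6376*I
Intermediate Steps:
V(d, J) = 5*√d/3 (V(d, J) = -(-5)*√d/3 = 5*√d/3)
392 - V(-21, 17) = 392 - 5*√(-21)/3 = 392 - 5*I*√21/3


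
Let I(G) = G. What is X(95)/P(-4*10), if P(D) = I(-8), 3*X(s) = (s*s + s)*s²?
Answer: -3429500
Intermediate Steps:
X(s) = s²*(s + s²)/3 (X(s) = ((s*s + s)*s²)/3 = ((s² + s)*s²)/3 = ((s + s²)*s²)/3 = (s²*(s + s²))/3 = s²*(s + s²)/3)
P(D) = -8
X(95)/P(-4*10) = ((⅓)*95³*(1 + 95))/(-8) = ((⅓)*857375*96)*(-⅛) = 27436000*(-⅛) = -3429500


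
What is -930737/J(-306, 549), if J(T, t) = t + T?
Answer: -930737/243 ≈ -3830.2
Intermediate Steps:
J(T, t) = T + t
-930737/J(-306, 549) = -930737/(-306 + 549) = -930737/243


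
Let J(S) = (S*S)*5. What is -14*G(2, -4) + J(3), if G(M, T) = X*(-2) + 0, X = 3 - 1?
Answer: 101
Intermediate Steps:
X = 2
G(M, T) = -4 (G(M, T) = 2*(-2) + 0 = -4 + 0 = -4)
J(S) = 5*S² (J(S) = S²*5 = 5*S²)
-14*G(2, -4) + J(3) = -14*(-4) + 5*3² = 56 + 5*9 = 56 + 45 = 101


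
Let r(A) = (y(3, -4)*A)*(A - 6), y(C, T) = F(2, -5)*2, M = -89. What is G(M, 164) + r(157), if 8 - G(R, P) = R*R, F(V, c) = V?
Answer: 86915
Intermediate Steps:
y(C, T) = 4 (y(C, T) = 2*2 = 4)
G(R, P) = 8 - R² (G(R, P) = 8 - R*R = 8 - R²)
r(A) = 4*A*(-6 + A) (r(A) = (4*A)*(A - 6) = (4*A)*(-6 + A) = 4*A*(-6 + A))
G(M, 164) + r(157) = (8 - 1*(-89)²) + 4*157*(-6 + 157) = (8 - 1*7921) + 4*157*151 = (8 - 7921) + 94828 = -7913 + 94828 = 86915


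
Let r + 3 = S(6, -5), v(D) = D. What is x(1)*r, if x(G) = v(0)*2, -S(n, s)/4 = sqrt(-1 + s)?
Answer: 0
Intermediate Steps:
S(n, s) = -4*sqrt(-1 + s)
r = -3 - 4*I*sqrt(6) (r = -3 - 4*sqrt(-1 - 5) = -3 - 4*I*sqrt(6) ≈ -3.0 - 9.798*I)
x(G) = 0 (x(G) = 0*2 = 0)
x(1)*r = 0*(-3 - 4*I*sqrt(6)) = 0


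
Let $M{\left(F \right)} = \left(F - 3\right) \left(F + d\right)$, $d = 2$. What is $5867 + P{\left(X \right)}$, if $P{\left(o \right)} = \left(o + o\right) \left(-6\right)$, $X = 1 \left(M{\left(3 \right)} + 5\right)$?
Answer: $5807$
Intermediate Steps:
$M{\left(F \right)} = \left(-3 + F\right) \left(2 + F\right)$ ($M{\left(F \right)} = \left(F - 3\right) \left(F + 2\right) = \left(-3 + F\right) \left(2 + F\right)$)
$X = 5$ ($X = 1 \left(\left(-6 + 3^{2} - 3\right) + 5\right) = 1 \left(\left(-6 + 9 - 3\right) + 5\right) = 1 \left(0 + 5\right) = 1 \cdot 5 = 5$)
$P{\left(o \right)} = - 12 o$ ($P{\left(o \right)} = 2 o \left(-6\right) = - 12 o$)
$5867 + P{\left(X \right)} = 5867 - 60 = 5807$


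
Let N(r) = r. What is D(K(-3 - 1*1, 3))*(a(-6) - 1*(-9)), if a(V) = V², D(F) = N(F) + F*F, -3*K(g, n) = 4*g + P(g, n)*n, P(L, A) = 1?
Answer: 1040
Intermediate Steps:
K(g, n) = -4*g/3 - n/3 (K(g, n) = -(4*g + 1*n)/3 = -(4*g + n)/3 = -(n + 4*g)/3 = -4*g/3 - n/3)
D(F) = F + F² (D(F) = F + F*F = F + F²)
D(K(-3 - 1*1, 3))*(a(-6) - 1*(-9)) = ((-4*(-3 - 1*1)/3 - ⅓*3)*(1 + (-4*(-3 - 1*1)/3 - ⅓*3)))*((-6)² - 1*(-9)) = ((-4*(-3 - 1)/3 - 1)*(1 + (-4*(-3 - 1)/3 - 1)))*(36 + 9) = ((-4/3*(-4) - 1)*(1 + (-4/3*(-4) - 1)))*45 = ((16/3 - 1)*(1 + (16/3 - 1)))*45 = (13*(1 + 13/3)/3)*45 = ((13/3)*(16/3))*45 = (208/9)*45 = 1040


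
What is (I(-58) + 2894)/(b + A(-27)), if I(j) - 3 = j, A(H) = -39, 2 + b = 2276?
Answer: 2839/2235 ≈ 1.2702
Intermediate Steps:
b = 2274 (b = -2 + 2276 = 2274)
I(j) = 3 + j
(I(-58) + 2894)/(b + A(-27)) = ((3 - 58) + 2894)/(2274 - 39) = (-55 + 2894)/2235 = 2839*(1/2235) = 2839/2235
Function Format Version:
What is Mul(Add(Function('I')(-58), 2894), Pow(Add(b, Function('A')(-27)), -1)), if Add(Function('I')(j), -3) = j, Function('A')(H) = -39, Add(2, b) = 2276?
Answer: Rational(2839, 2235) ≈ 1.2702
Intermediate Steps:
b = 2274 (b = Add(-2, 2276) = 2274)
Function('I')(j) = Add(3, j)
Mul(Add(Function('I')(-58), 2894), Pow(Add(b, Function('A')(-27)), -1)) = Mul(Add(Add(3, -58), 2894), Pow(Add(2274, -39), -1)) = Mul(Add(-55, 2894), Pow(2235, -1)) = Mul(2839, Rational(1, 2235)) = Rational(2839, 2235)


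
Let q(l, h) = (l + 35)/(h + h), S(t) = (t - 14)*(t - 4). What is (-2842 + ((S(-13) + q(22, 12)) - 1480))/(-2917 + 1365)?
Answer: 30885/12416 ≈ 2.4875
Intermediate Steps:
S(t) = (-14 + t)*(-4 + t)
q(l, h) = (35 + l)/(2*h) (q(l, h) = (35 + l)/((2*h)) = (35 + l)*(1/(2*h)) = (35 + l)/(2*h))
(-2842 + ((S(-13) + q(22, 12)) - 1480))/(-2917 + 1365) = (-2842 + (((56 + (-13)² - 18*(-13)) + (½)*(35 + 22)/12) - 1480))/(-2917 + 1365) = (-2842 + (((56 + 169 + 234) + (½)*(1/12)*57) - 1480))/(-1552) = (-2842 + ((459 + 19/8) - 1480))*(-1/1552) = (-2842 + (3691/8 - 1480))*(-1/1552) = (-2842 - 8149/8)*(-1/1552) = -30885/8*(-1/1552) = 30885/12416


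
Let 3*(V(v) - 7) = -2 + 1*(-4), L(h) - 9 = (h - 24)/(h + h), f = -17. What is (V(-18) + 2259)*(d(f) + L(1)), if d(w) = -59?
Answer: -139236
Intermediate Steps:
L(h) = 9 + (-24 + h)/(2*h) (L(h) = 9 + (h - 24)/(h + h) = 9 + (-24 + h)/((2*h)) = 9 + (-24 + h)*(1/(2*h)) = 9 + (-24 + h)/(2*h))
V(v) = 5 (V(v) = 7 + (-2 + 1*(-4))/3 = 7 + (-2 - 4)/3 = 7 + (1/3)*(-6) = 7 - 2 = 5)
(V(-18) + 2259)*(d(f) + L(1)) = (5 + 2259)*(-59 + (19/2 - 12/1)) = 2264*(-59 + (19/2 - 12*1)) = 2264*(-59 + (19/2 - 12)) = 2264*(-59 - 5/2) = 2264*(-123/2) = -139236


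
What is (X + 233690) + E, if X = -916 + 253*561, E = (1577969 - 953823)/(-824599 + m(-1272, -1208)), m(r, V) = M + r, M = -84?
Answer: 309490496039/825955 ≈ 3.7471e+5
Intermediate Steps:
m(r, V) = -84 + r
E = -624146/825955 (E = (1577969 - 953823)/(-824599 + (-84 - 1272)) = 624146/(-824599 - 1356) = 624146/(-825955) = 624146*(-1/825955) = -624146/825955 ≈ -0.75567)
X = 141017 (X = -916 + 141933 = 141017)
(X + 233690) + E = (141017 + 233690) - 624146/825955 = 374707 - 624146/825955 = 309490496039/825955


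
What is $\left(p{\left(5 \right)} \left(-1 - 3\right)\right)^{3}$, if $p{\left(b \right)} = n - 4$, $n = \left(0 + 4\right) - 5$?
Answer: $8000$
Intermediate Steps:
$n = -1$ ($n = 4 - 5 = -1$)
$p{\left(b \right)} = -5$ ($p{\left(b \right)} = -1 - 4 = -5$)
$\left(p{\left(5 \right)} \left(-1 - 3\right)\right)^{3} = \left(- 5 \left(-1 - 3\right)\right)^{3} = \left(\left(-5\right) \left(-4\right)\right)^{3} = 20^{3} = 8000$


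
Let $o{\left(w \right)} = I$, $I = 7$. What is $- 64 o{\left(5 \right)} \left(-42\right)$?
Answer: $18816$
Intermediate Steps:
$o{\left(w \right)} = 7$
$- 64 o{\left(5 \right)} \left(-42\right) = \left(-64\right) 7 \left(-42\right) = \left(-448\right) \left(-42\right) = 18816$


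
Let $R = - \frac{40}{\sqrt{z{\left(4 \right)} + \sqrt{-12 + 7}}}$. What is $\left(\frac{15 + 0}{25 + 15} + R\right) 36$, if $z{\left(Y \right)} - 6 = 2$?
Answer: $\frac{27}{2} - \frac{1440}{\sqrt{8 + i \sqrt{5}}} \approx -481.5 + 67.878 i$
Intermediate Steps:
$z{\left(Y \right)} = 8$ ($z{\left(Y \right)} = 6 + 2 = 8$)
$R = - \frac{40}{\sqrt{8 + i \sqrt{5}}}$ ($R = - \frac{40}{\sqrt{8 + \sqrt{-12 + 7}}} = - \frac{40}{\sqrt{8 + \sqrt{-5}}} = - \frac{40}{\sqrt{8 + i \sqrt{5}}} \approx -13.75 + 1.8855 i$)
$\left(\frac{15 + 0}{25 + 15} + R\right) 36 = \left(\frac{15 + 0}{25 + 15} - \frac{40}{\sqrt{8 + i \sqrt{5}}}\right) 36 = \left(\frac{15}{40} - \frac{40}{\sqrt{8 + i \sqrt{5}}}\right) 36 = \left(15 \cdot \frac{1}{40} - \frac{40}{\sqrt{8 + i \sqrt{5}}}\right) 36 = \left(\frac{3}{8} - \frac{40}{\sqrt{8 + i \sqrt{5}}}\right) 36 = \frac{27}{2} - \frac{1440}{\sqrt{8 + i \sqrt{5}}}$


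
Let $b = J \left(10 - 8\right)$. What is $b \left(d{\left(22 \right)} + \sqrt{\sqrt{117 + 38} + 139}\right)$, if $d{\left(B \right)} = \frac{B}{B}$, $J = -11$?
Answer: $-22 - 22 \sqrt{139 + \sqrt{155}} \approx -292.74$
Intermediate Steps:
$d{\left(B \right)} = 1$
$b = -22$ ($b = - 11 \left(10 - 8\right) = \left(-11\right) 2 = -22$)
$b \left(d{\left(22 \right)} + \sqrt{\sqrt{117 + 38} + 139}\right) = - 22 \left(1 + \sqrt{\sqrt{117 + 38} + 139}\right) = - 22 \left(1 + \sqrt{\sqrt{155} + 139}\right) = - 22 \left(1 + \sqrt{139 + \sqrt{155}}\right) = -22 - 22 \sqrt{139 + \sqrt{155}}$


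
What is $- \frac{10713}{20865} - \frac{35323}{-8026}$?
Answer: $\frac{217010619}{55820830} \approx 3.8876$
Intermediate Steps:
$- \frac{10713}{20865} - \frac{35323}{-8026} = \left(-10713\right) \frac{1}{20865} - - \frac{35323}{8026} = - \frac{3571}{6955} + \frac{35323}{8026} = \frac{217010619}{55820830}$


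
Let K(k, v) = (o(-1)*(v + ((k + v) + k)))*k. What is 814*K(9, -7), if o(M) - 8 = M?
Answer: 205128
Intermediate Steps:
o(M) = 8 + M
K(k, v) = k*(14*k + 14*v) (K(k, v) = ((8 - 1)*(v + ((k + v) + k)))*k = (7*(v + (v + 2*k)))*k = (7*(2*k + 2*v))*k = (14*k + 14*v)*k = k*(14*k + 14*v))
814*K(9, -7) = 814*(14*9*(9 - 7)) = 814*(14*9*2) = 814*252 = 205128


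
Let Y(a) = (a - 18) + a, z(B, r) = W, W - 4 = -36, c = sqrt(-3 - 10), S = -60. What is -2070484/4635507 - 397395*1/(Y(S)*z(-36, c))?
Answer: -617090187203/6823466304 ≈ -90.437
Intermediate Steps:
c = I*sqrt(13) (c = sqrt(-13) = I*sqrt(13) ≈ 3.6056*I)
W = -32 (W = 4 - 36 = -32)
z(B, r) = -32
Y(a) = -18 + 2*a (Y(a) = (-18 + a) + a = -18 + 2*a)
-2070484/4635507 - 397395*1/(Y(S)*z(-36, c)) = -2070484/4635507 - 397395*(-1/(32*(-18 + 2*(-60)))) = -2070484*1/4635507 - 397395*(-1/(32*(-18 - 120))) = -2070484/4635507 - 397395/((-32*(-138))) = -2070484/4635507 - 397395/4416 = -2070484/4635507 - 397395*1/4416 = -2070484/4635507 - 132465/1472 = -617090187203/6823466304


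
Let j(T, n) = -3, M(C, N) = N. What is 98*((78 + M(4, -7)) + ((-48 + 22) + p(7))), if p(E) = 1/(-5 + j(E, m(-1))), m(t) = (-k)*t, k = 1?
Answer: 17591/4 ≈ 4397.8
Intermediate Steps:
m(t) = -t (m(t) = (-1*1)*t = -t)
p(E) = -⅛ (p(E) = 1/(-5 - 3) = 1/(-8) = -⅛)
98*((78 + M(4, -7)) + ((-48 + 22) + p(7))) = 98*((78 - 7) + ((-48 + 22) - ⅛)) = 98*(71 + (-26 - ⅛)) = 98*(71 - 209/8) = 98*(359/8) = 17591/4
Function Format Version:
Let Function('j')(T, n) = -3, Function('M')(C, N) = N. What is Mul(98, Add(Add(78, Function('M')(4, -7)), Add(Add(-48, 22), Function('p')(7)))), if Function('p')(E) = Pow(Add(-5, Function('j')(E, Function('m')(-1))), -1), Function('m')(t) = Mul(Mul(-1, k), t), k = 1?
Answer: Rational(17591, 4) ≈ 4397.8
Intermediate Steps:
Function('m')(t) = Mul(-1, t) (Function('m')(t) = Mul(Mul(-1, 1), t) = Mul(-1, t))
Function('p')(E) = Rational(-1, 8) (Function('p')(E) = Pow(Add(-5, -3), -1) = Pow(-8, -1) = Rational(-1, 8))
Mul(98, Add(Add(78, Function('M')(4, -7)), Add(Add(-48, 22), Function('p')(7)))) = Mul(98, Add(Add(78, -7), Add(Add(-48, 22), Rational(-1, 8)))) = Mul(98, Add(71, Add(-26, Rational(-1, 8)))) = Mul(98, Add(71, Rational(-209, 8))) = Mul(98, Rational(359, 8)) = Rational(17591, 4)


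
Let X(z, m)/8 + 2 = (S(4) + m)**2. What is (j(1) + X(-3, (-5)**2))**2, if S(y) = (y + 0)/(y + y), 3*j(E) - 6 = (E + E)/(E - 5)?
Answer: 968890129/36 ≈ 2.6914e+7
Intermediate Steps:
j(E) = 2 + 2*E/(3*(-5 + E)) (j(E) = 2 + ((E + E)/(E - 5))/3 = 2 + ((2*E)/(-5 + E))/3 = 2 + (2*E/(-5 + E))/3 = 2 + 2*E/(3*(-5 + E)))
S(y) = 1/2 (S(y) = y/((2*y)) = y*(1/(2*y)) = 1/2)
X(z, m) = -16 + 8*(1/2 + m)**2
(j(1) + X(-3, (-5)**2))**2 = (2*(-15 + 4*1)/(3*(-5 + 1)) + (-16 + 2*(1 + 2*(-5)**2)**2))**2 = ((2/3)*(-15 + 4)/(-4) + (-16 + 2*(1 + 2*25)**2))**2 = ((2/3)*(-1/4)*(-11) + (-16 + 2*(1 + 50)**2))**2 = (11/6 + (-16 + 2*51**2))**2 = (11/6 + (-16 + 2*2601))**2 = (11/6 + (-16 + 5202))**2 = (11/6 + 5186)**2 = (31127/6)**2 = 968890129/36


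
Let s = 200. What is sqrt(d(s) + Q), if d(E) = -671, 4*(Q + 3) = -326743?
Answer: I*sqrt(329439)/2 ≈ 286.98*I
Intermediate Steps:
Q = -326755/4 (Q = -3 + (1/4)*(-326743) = -3 - 326743/4 = -326755/4 ≈ -81689.)
sqrt(d(s) + Q) = sqrt(-671 - 326755/4) = sqrt(-329439/4) = I*sqrt(329439)/2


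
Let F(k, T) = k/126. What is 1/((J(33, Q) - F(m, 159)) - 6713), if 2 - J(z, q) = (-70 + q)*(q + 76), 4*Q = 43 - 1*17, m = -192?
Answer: -84/123541 ≈ -0.00067994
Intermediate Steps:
Q = 13/2 (Q = (43 - 1*17)/4 = (43 - 17)/4 = (1/4)*26 = 13/2 ≈ 6.5000)
F(k, T) = k/126 (F(k, T) = k*(1/126) = k/126)
J(z, q) = 2 - (-70 + q)*(76 + q) (J(z, q) = 2 - (-70 + q)*(q + 76) = 2 - (-70 + q)*(76 + q))
1/((J(33, Q) - F(m, 159)) - 6713) = 1/(((5322 - (13/2)**2 - 6*13/2) - (-192)/126) - 6713) = 1/(((5322 - 1*169/4 - 39) - 1*(-32/21)) - 6713) = 1/(((5322 - 169/4 - 39) + 32/21) - 6713) = 1/((20963/4 + 32/21) - 6713) = 1/(440351/84 - 6713) = 1/(-123541/84) = -84/123541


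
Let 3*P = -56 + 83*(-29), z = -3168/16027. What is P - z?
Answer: -1195909/1457 ≈ -820.80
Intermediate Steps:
z = -288/1457 (z = -3168*1/16027 = -288/1457 ≈ -0.19767)
P = -821 (P = (-56 + 83*(-29))/3 = (-56 - 2407)/3 = (1/3)*(-2463) = -821)
P - z = -821 - 1*(-288/1457) = -821 + 288/1457 = -1195909/1457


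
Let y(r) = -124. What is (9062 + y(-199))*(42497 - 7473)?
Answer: 313044512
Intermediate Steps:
(9062 + y(-199))*(42497 - 7473) = (9062 - 124)*(42497 - 7473) = 8938*35024 = 313044512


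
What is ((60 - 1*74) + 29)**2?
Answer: 225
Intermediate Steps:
((60 - 1*74) + 29)**2 = ((60 - 74) + 29)**2 = (-14 + 29)**2 = 15**2 = 225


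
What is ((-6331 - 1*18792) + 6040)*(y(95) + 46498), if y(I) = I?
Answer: -889134219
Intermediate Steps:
((-6331 - 1*18792) + 6040)*(y(95) + 46498) = ((-6331 - 1*18792) + 6040)*(95 + 46498) = ((-6331 - 18792) + 6040)*46593 = (-25123 + 6040)*46593 = -19083*46593 = -889134219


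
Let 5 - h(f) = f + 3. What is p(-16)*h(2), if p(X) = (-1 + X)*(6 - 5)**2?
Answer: 0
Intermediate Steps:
h(f) = 2 - f (h(f) = 5 - (f + 3) = 5 - (3 + f) = 5 + (-3 - f) = 2 - f)
p(X) = -1 + X (p(X) = (-1 + X)*1**2 = (-1 + X)*1 = -1 + X)
p(-16)*h(2) = (-1 - 16)*(2 - 1*2) = -17*(2 - 2) = -17*0 = 0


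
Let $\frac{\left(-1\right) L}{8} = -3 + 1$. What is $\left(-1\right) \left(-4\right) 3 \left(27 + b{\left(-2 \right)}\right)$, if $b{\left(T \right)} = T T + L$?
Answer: $564$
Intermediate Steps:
$L = 16$ ($L = - 8 \left(-3 + 1\right) = \left(-8\right) \left(-2\right) = 16$)
$b{\left(T \right)} = 16 + T^{2}$ ($b{\left(T \right)} = T T + 16 = T^{2} + 16 = 16 + T^{2}$)
$\left(-1\right) \left(-4\right) 3 \left(27 + b{\left(-2 \right)}\right) = \left(-1\right) \left(-4\right) 3 \left(27 + \left(16 + \left(-2\right)^{2}\right)\right) = 4 \cdot 3 \left(27 + \left(16 + 4\right)\right) = 12 \left(27 + 20\right) = 12 \cdot 47 = 564$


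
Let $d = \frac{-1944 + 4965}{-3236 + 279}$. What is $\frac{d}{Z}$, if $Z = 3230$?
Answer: $- \frac{159}{502690} \approx -0.0003163$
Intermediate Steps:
$d = - \frac{3021}{2957}$ ($d = \frac{3021}{-2957} = 3021 \left(- \frac{1}{2957}\right) = - \frac{3021}{2957} \approx -1.0216$)
$\frac{d}{Z} = - \frac{3021}{2957 \cdot 3230} = \left(- \frac{3021}{2957}\right) \frac{1}{3230} = - \frac{159}{502690}$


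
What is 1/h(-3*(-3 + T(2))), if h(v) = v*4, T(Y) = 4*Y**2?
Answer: -1/156 ≈ -0.0064103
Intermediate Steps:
h(v) = 4*v
1/h(-3*(-3 + T(2))) = 1/(4*(-3*(-3 + 4*2**2))) = 1/(4*(-3*(-3 + 4*4))) = 1/(4*(-3*(-3 + 16))) = 1/(4*(-3*13)) = 1/(4*(-39)) = 1/(-156) = -1/156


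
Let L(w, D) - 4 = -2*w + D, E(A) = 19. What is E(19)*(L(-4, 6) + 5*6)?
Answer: 912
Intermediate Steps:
L(w, D) = 4 + D - 2*w (L(w, D) = 4 + (-2*w + D) = 4 + (D - 2*w) = 4 + D - 2*w)
E(19)*(L(-4, 6) + 5*6) = 19*((4 + 6 - 2*(-4)) + 5*6) = 19*((4 + 6 + 8) + 30) = 19*(18 + 30) = 19*48 = 912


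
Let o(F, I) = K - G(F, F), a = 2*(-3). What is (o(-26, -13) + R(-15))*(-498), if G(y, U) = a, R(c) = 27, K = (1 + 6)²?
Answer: -40836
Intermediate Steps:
K = 49 (K = 7² = 49)
a = -6
G(y, U) = -6
o(F, I) = 55 (o(F, I) = 49 - 1*(-6) = 49 + 6 = 55)
(o(-26, -13) + R(-15))*(-498) = (55 + 27)*(-498) = 82*(-498) = -40836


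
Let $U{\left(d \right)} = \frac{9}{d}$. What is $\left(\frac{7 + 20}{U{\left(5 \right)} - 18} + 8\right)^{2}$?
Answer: $\frac{361}{9} \approx 40.111$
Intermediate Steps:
$\left(\frac{7 + 20}{U{\left(5 \right)} - 18} + 8\right)^{2} = \left(\frac{7 + 20}{\frac{9}{5} - 18} + 8\right)^{2} = \left(\frac{27}{9 \cdot \frac{1}{5} - 18} + 8\right)^{2} = \left(\frac{27}{\frac{9}{5} - 18} + 8\right)^{2} = \left(\frac{27}{- \frac{81}{5}} + 8\right)^{2} = \left(27 \left(- \frac{5}{81}\right) + 8\right)^{2} = \left(- \frac{5}{3} + 8\right)^{2} = \left(\frac{19}{3}\right)^{2} = \frac{361}{9}$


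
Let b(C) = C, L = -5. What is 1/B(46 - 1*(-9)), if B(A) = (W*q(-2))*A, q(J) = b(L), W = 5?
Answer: -1/1375 ≈ -0.00072727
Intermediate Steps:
q(J) = -5
B(A) = -25*A (B(A) = (5*(-5))*A = -25*A)
1/B(46 - 1*(-9)) = 1/(-25*(46 - 1*(-9))) = 1/(-25*(46 + 9)) = 1/(-25*55) = 1/(-1375) = -1/1375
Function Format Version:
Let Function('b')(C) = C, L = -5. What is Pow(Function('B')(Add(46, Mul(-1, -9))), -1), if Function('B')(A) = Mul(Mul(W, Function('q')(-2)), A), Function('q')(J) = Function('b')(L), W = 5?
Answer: Rational(-1, 1375) ≈ -0.00072727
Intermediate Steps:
Function('q')(J) = -5
Function('B')(A) = Mul(-25, A) (Function('B')(A) = Mul(Mul(5, -5), A) = Mul(-25, A))
Pow(Function('B')(Add(46, Mul(-1, -9))), -1) = Pow(Mul(-25, Add(46, Mul(-1, -9))), -1) = Pow(Mul(-25, Add(46, 9)), -1) = Pow(Mul(-25, 55), -1) = Pow(-1375, -1) = Rational(-1, 1375)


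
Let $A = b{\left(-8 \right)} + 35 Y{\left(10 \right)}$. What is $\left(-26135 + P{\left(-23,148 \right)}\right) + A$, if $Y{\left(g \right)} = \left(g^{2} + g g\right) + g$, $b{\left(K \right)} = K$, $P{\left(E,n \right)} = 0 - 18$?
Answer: $-18811$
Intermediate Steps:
$P{\left(E,n \right)} = -18$ ($P{\left(E,n \right)} = 0 - 18 = -18$)
$Y{\left(g \right)} = g + 2 g^{2}$ ($Y{\left(g \right)} = \left(g^{2} + g^{2}\right) + g = 2 g^{2} + g = g + 2 g^{2}$)
$A = 7342$ ($A = -8 + 35 \cdot 10 \left(1 + 2 \cdot 10\right) = -8 + 35 \cdot 10 \left(1 + 20\right) = -8 + 35 \cdot 10 \cdot 21 = -8 + 35 \cdot 210 = -8 + 7350 = 7342$)
$\left(-26135 + P{\left(-23,148 \right)}\right) + A = \left(-26135 - 18\right) + 7342 = -26153 + 7342 = -18811$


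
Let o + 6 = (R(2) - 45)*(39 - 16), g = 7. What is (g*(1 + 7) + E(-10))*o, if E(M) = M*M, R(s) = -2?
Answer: -169572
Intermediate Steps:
E(M) = M²
o = -1087 (o = -6 + (-2 - 45)*(39 - 16) = -6 - 47*23 = -6 - 1081 = -1087)
(g*(1 + 7) + E(-10))*o = (7*(1 + 7) + (-10)²)*(-1087) = (7*8 + 100)*(-1087) = (56 + 100)*(-1087) = 156*(-1087) = -169572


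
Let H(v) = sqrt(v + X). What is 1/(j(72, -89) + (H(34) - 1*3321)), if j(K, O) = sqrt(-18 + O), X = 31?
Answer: 1/(-3321 + sqrt(65) + I*sqrt(107)) ≈ -0.00030184 - 9.425e-7*I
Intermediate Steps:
H(v) = sqrt(31 + v) (H(v) = sqrt(v + 31) = sqrt(31 + v))
1/(j(72, -89) + (H(34) - 1*3321)) = 1/(sqrt(-18 - 89) + (sqrt(31 + 34) - 1*3321)) = 1/(sqrt(-107) + (sqrt(65) - 3321)) = 1/(I*sqrt(107) + (-3321 + sqrt(65))) = 1/(-3321 + sqrt(65) + I*sqrt(107))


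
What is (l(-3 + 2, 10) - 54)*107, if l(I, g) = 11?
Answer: -4601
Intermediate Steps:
(l(-3 + 2, 10) - 54)*107 = (11 - 54)*107 = -43*107 = -4601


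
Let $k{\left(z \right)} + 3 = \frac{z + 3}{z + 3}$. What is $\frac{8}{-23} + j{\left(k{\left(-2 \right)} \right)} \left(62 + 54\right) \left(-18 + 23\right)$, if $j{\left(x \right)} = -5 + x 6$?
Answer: $- \frac{226788}{23} \approx -9860.3$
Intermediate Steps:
$k{\left(z \right)} = -2$ ($k{\left(z \right)} = -3 + \frac{z + 3}{z + 3} = -3 + \frac{3 + z}{3 + z} = -3 + 1 = -2$)
$j{\left(x \right)} = -5 + 6 x$
$\frac{8}{-23} + j{\left(k{\left(-2 \right)} \right)} \left(62 + 54\right) \left(-18 + 23\right) = \frac{8}{-23} + \left(-5 + 6 \left(-2\right)\right) \left(62 + 54\right) \left(-18 + 23\right) = 8 \left(- \frac{1}{23}\right) + \left(-5 - 12\right) 116 \cdot 5 = - \frac{8}{23} - 9860 = - \frac{226788}{23}$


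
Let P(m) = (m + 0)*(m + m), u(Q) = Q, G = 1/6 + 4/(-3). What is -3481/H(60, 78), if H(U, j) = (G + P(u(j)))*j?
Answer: -3481/949013 ≈ -0.0036680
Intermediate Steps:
G = -7/6 (G = 1*(⅙) + 4*(-⅓) = ⅙ - 4/3 = -7/6 ≈ -1.1667)
P(m) = 2*m² (P(m) = m*(2*m) = 2*m²)
H(U, j) = j*(-7/6 + 2*j²) (H(U, j) = (-7/6 + 2*j²)*j = j*(-7/6 + 2*j²))
-3481/H(60, 78) = -3481*1/(13*(-7 + 12*78²)) = -3481*1/(13*(-7 + 12*6084)) = -3481*1/(13*(-7 + 73008)) = -3481/((⅙)*78*73001) = -3481/949013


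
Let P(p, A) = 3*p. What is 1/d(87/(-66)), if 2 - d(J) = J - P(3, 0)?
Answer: 22/271 ≈ 0.081181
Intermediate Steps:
d(J) = 11 - J (d(J) = 2 - (J - 3*3) = 2 - (J - 1*9) = 2 - (J - 9) = 2 - (-9 + J) = 2 + (9 - J) = 11 - J)
1/d(87/(-66)) = 1/(11 - 87/(-66)) = 1/(11 - 87*(-1)/66) = 1/(11 - 1*(-29/22)) = 1/(11 + 29/22) = 1/(271/22) = 22/271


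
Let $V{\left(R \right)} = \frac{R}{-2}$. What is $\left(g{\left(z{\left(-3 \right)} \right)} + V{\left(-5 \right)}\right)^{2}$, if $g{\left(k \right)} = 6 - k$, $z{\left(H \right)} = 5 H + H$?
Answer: $\frac{2809}{4} \approx 702.25$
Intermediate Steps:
$z{\left(H \right)} = 6 H$
$V{\left(R \right)} = - \frac{R}{2}$ ($V{\left(R \right)} = R \left(- \frac{1}{2}\right) = - \frac{R}{2}$)
$\left(g{\left(z{\left(-3 \right)} \right)} + V{\left(-5 \right)}\right)^{2} = \left(\left(6 - 6 \left(-3\right)\right) - - \frac{5}{2}\right)^{2} = \left(\left(6 - -18\right) + \frac{5}{2}\right)^{2} = \left(\left(6 + 18\right) + \frac{5}{2}\right)^{2} = \left(24 + \frac{5}{2}\right)^{2} = \left(\frac{53}{2}\right)^{2} = \frac{2809}{4}$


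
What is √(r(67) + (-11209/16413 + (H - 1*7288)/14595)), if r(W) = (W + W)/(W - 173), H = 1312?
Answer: 2*I*√10551356171522884095/4232009985 ≈ 1.5351*I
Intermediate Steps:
r(W) = 2*W/(-173 + W) (r(W) = (2*W)/(-173 + W) = 2*W/(-173 + W))
√(r(67) + (-11209/16413 + (H - 1*7288)/14595)) = √(2*67/(-173 + 67) + (-11209/16413 + (1312 - 1*7288)/14595)) = √(2*67/(-106) + (-11209*1/16413 + (1312 - 7288)*(1/14595))) = √(2*67*(-1/106) + (-11209/16413 - 5976*1/14595)) = √(-67/53 + (-11209/16413 - 1992/4865)) = √(-67/53 - 87226481/79849245) = √(-9972902908/4232009985) = 2*I*√10551356171522884095/4232009985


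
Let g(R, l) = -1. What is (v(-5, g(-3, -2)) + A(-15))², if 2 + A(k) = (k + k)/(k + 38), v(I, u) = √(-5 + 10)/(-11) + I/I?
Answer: 342534/64009 + 106*√5/253 ≈ 6.2882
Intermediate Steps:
v(I, u) = 1 - √5/11 (v(I, u) = √5*(-1/11) + 1 = -√5/11 + 1 = 1 - √5/11)
A(k) = -2 + 2*k/(38 + k) (A(k) = -2 + (k + k)/(k + 38) = -2 + (2*k)/(38 + k) = -2 + 2*k/(38 + k))
(v(-5, g(-3, -2)) + A(-15))² = ((1 - √5/11) - 76/(38 - 15))² = ((1 - √5/11) - 76/23)² = (-53/23 - √5/11)²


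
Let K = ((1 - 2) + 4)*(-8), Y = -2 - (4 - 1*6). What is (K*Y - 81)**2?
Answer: 6561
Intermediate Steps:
Y = 0 (Y = -2 - (4 - 6) = -2 - 1*(-2) = -2 + 2 = 0)
K = -24 (K = (-1 + 4)*(-8) = 3*(-8) = -24)
(K*Y - 81)**2 = (-24*0 - 81)**2 = (0 - 81)**2 = (-81)**2 = 6561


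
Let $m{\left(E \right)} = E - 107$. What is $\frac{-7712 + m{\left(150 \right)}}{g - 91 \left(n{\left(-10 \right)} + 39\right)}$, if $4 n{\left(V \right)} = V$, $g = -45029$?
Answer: $\frac{15338}{96701} \approx 0.15861$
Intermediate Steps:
$m{\left(E \right)} = -107 + E$ ($m{\left(E \right)} = E - 107 = -107 + E$)
$n{\left(V \right)} = \frac{V}{4}$
$\frac{-7712 + m{\left(150 \right)}}{g - 91 \left(n{\left(-10 \right)} + 39\right)} = \frac{-7712 + \left(-107 + 150\right)}{-45029 - 91 \left(\frac{1}{4} \left(-10\right) + 39\right)} = \frac{-7712 + 43}{-45029 - 91 \left(- \frac{5}{2} + 39\right)} = - \frac{7669}{-45029 - \frac{6643}{2}} = - \frac{7669}{- \frac{96701}{2}} = \left(-7669\right) \left(- \frac{2}{96701}\right) = \frac{15338}{96701}$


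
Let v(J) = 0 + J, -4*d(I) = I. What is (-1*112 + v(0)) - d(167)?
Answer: -281/4 ≈ -70.250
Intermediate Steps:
d(I) = -I/4
v(J) = J
(-1*112 + v(0)) - d(167) = (-1*112 + 0) - (-1)*167/4 = (-112 + 0) - 1*(-167/4) = -112 + 167/4 = -281/4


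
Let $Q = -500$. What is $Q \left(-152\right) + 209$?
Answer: $76209$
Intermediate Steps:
$Q \left(-152\right) + 209 = \left(-500\right) \left(-152\right) + 209 = 76000 + 209 = 76209$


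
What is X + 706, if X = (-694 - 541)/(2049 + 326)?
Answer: 17637/25 ≈ 705.48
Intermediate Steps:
X = -13/25 (X = -1235/2375 = -1235*1/2375 = -13/25 ≈ -0.52000)
X + 706 = -13/25 + 706 = 17637/25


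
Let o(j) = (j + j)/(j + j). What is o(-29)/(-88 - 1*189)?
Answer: -1/277 ≈ -0.0036101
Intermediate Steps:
o(j) = 1 (o(j) = (2*j)/((2*j)) = (2*j)*(1/(2*j)) = 1)
o(-29)/(-88 - 1*189) = 1/(-88 - 1*189) = 1/(-88 - 189) = 1/(-277) = 1*(-1/277) = -1/277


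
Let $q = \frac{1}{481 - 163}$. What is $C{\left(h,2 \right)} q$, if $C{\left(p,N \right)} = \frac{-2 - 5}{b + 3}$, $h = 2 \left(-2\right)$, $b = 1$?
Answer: $- \frac{7}{1272} \approx -0.0055031$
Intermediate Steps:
$h = -4$
$q = \frac{1}{318} \approx 0.0031447$
$C{\left(p,N \right)} = - \frac{7}{4}$ ($C{\left(p,N \right)} = \frac{-2 - 5}{1 + 3} = - \frac{7}{4}$)
$C{\left(h,2 \right)} q = \left(- \frac{7}{4}\right) \frac{1}{318} = - \frac{7}{1272}$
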